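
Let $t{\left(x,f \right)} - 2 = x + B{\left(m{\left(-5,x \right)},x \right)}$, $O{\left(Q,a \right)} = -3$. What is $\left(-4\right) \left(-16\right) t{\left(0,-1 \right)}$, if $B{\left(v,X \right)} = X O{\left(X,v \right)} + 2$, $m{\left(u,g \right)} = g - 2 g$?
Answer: $256$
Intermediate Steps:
$m{\left(u,g \right)} = - g$
$B{\left(v,X \right)} = 2 - 3 X$ ($B{\left(v,X \right)} = X \left(-3\right) + 2 = - 3 X + 2 = 2 - 3 X$)
$t{\left(x,f \right)} = 4 - 2 x$ ($t{\left(x,f \right)} = 2 - \left(-2 + 2 x\right) = 4 - 2 x$)
$\left(-4\right) \left(-16\right) t{\left(0,-1 \right)} = \left(-4\right) \left(-16\right) \left(4 - 0\right) = 64 \left(4 + 0\right) = 64 \cdot 4 = 256$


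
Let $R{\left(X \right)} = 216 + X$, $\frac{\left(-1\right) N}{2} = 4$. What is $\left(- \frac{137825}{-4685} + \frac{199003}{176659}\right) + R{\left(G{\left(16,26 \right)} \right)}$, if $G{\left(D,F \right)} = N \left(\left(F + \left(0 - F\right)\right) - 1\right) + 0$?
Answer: $\frac{6019239334}{23647069} \approx 254.54$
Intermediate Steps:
$N = -8$ ($N = \left(-2\right) 4 = -8$)
$G{\left(D,F \right)} = 8$ ($G{\left(D,F \right)} = - 8 \left(\left(F + \left(0 - F\right)\right) - 1\right) + 0 = - 8 \left(\left(F - F\right) - 1\right) + 0 = - 8 \left(0 - 1\right) + 0 = \left(-8\right) \left(-1\right) + 0 = 8 + 0 = 8$)
$\left(- \frac{137825}{-4685} + \frac{199003}{176659}\right) + R{\left(G{\left(16,26 \right)} \right)} = \left(- \frac{137825}{-4685} + \frac{199003}{176659}\right) + \left(216 + 8\right) = \left(\left(-137825\right) \left(- \frac{1}{4685}\right) + 199003 \cdot \frac{1}{176659}\right) + 224 = \left(\frac{27565}{937} + \frac{28429}{25237}\right) + 224 = \frac{722295878}{23647069} + 224 = \frac{6019239334}{23647069}$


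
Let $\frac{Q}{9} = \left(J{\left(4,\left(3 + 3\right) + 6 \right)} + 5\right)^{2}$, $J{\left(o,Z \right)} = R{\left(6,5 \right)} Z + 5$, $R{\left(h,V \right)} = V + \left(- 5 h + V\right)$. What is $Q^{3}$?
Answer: $107918163081000000$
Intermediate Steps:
$R{\left(h,V \right)} = - 5 h + 2 V$ ($R{\left(h,V \right)} = V + \left(V - 5 h\right) = - 5 h + 2 V$)
$J{\left(o,Z \right)} = 5 - 20 Z$ ($J{\left(o,Z \right)} = \left(\left(-5\right) 6 + 2 \cdot 5\right) Z + 5 = \left(-30 + 10\right) Z + 5 = - 20 Z + 5 = 5 - 20 Z$)
$Q = 476100$ ($Q = 9 \left(\left(5 - 20 \left(\left(3 + 3\right) + 6\right)\right) + 5\right)^{2} = 9 \left(\left(5 - 20 \left(6 + 6\right)\right) + 5\right)^{2} = 9 \left(\left(5 - 240\right) + 5\right)^{2} = 9 \left(-235 + 5\right)^{2} = 9 \left(-230\right)^{2} = 9 \cdot 52900 = 476100$)
$Q^{3} = 476100^{3} = 107918163081000000$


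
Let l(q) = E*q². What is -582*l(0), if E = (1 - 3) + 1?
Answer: 0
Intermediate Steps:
E = -1 (E = -2 + 1 = -1)
l(q) = -q²
-582*l(0) = -(-582)*0² = -(-582)*0 = -582*0 = 0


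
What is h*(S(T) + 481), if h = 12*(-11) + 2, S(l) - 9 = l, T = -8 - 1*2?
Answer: -62400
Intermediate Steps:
T = -10 (T = -8 - 2 = -10)
S(l) = 9 + l
h = -130 (h = -132 + 2 = -130)
h*(S(T) + 481) = -130*((9 - 10) + 481) = -130*(-1 + 481) = -130*480 = -62400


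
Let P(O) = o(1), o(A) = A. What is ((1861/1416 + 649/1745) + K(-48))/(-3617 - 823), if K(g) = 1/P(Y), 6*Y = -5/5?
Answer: -6637349/10970884800 ≈ -0.00060500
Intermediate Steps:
Y = -⅙ (Y = (-5/5)/6 = (-5*⅕)/6 = (⅙)*(-1) = -⅙ ≈ -0.16667)
P(O) = 1
K(g) = 1 (K(g) = 1/1 = 1)
((1861/1416 + 649/1745) + K(-48))/(-3617 - 823) = ((1861/1416 + 649/1745) + 1)/(-3617 - 823) = ((1861*(1/1416) + 649*(1/1745)) + 1)/(-4440) = ((1861/1416 + 649/1745) + 1)*(-1/4440) = (4166429/2470920 + 1)*(-1/4440) = (6637349/2470920)*(-1/4440) = -6637349/10970884800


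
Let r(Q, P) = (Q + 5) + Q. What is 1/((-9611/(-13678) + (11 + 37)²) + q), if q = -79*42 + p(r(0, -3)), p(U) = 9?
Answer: -1954/1962397 ≈ -0.00099572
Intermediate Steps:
r(Q, P) = 5 + 2*Q (r(Q, P) = (5 + Q) + Q = 5 + 2*Q)
q = -3309 (q = -79*42 + 9 = -3318 + 9 = -3309)
1/((-9611/(-13678) + (11 + 37)²) + q) = 1/((-9611/(-13678) + (11 + 37)²) - 3309) = 1/((-9611*(-1/13678) + 48²) - 3309) = 1/((1373/1954 + 2304) - 3309) = 1/(4503389/1954 - 3309) = 1/(-1962397/1954) = -1954/1962397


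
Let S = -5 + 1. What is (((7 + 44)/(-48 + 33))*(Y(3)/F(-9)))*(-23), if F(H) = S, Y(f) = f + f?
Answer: -1173/10 ≈ -117.30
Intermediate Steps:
Y(f) = 2*f
S = -4
F(H) = -4
(((7 + 44)/(-48 + 33))*(Y(3)/F(-9)))*(-23) = (((7 + 44)/(-48 + 33))*((2*3)/(-4)))*(-23) = ((51/(-15))*(6*(-1/4)))*(-23) = ((51*(-1/15))*(-3/2))*(-23) = -17/5*(-3/2)*(-23) = (51/10)*(-23) = -1173/10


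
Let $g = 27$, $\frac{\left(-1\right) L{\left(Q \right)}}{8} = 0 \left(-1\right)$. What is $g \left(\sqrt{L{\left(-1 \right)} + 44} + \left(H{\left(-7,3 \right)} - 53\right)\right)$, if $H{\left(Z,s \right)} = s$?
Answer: $-1350 + 54 \sqrt{11} \approx -1170.9$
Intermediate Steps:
$L{\left(Q \right)} = 0$ ($L{\left(Q \right)} = - 8 \cdot 0 \left(-1\right) = \left(-8\right) 0 = 0$)
$g \left(\sqrt{L{\left(-1 \right)} + 44} + \left(H{\left(-7,3 \right)} - 53\right)\right) = 27 \left(\sqrt{0 + 44} + \left(3 - 53\right)\right) = 27 \left(\sqrt{44} - 50\right) = 27 \left(2 \sqrt{11} - 50\right) = 27 \left(-50 + 2 \sqrt{11}\right) = -1350 + 54 \sqrt{11}$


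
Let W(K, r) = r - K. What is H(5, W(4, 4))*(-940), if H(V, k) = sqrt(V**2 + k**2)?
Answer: -4700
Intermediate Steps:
H(5, W(4, 4))*(-940) = sqrt(5**2 + (4 - 1*4)**2)*(-940) = sqrt(25 + (4 - 4)**2)*(-940) = sqrt(25 + 0**2)*(-940) = sqrt(25 + 0)*(-940) = sqrt(25)*(-940) = 5*(-940) = -4700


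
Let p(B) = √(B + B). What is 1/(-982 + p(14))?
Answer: -491/482148 - √7/482148 ≈ -0.0010238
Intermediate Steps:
p(B) = √2*√B (p(B) = √(2*B) = √2*√B)
1/(-982 + p(14)) = 1/(-982 + √2*√14) = 1/(-982 + 2*√7)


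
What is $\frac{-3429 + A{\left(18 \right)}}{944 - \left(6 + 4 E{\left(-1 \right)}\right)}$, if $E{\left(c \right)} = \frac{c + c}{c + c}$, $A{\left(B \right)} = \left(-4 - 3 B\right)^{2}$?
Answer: $- \frac{65}{934} \approx -0.069593$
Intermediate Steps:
$E{\left(c \right)} = 1$ ($E{\left(c \right)} = \frac{2 c}{2 c} = 2 c \frac{1}{2 c} = 1$)
$\frac{-3429 + A{\left(18 \right)}}{944 - \left(6 + 4 E{\left(-1 \right)}\right)} = \frac{-3429 + \left(4 + 3 \cdot 18\right)^{2}}{944 - 10} = \frac{-3429 + \left(4 + 54\right)^{2}}{944 - 10} = \frac{-3429 + 58^{2}}{944 - 10} = \frac{-3429 + 3364}{934} = \left(-65\right) \frac{1}{934} = - \frac{65}{934}$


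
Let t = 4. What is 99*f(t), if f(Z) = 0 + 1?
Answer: 99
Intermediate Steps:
f(Z) = 1
99*f(t) = 99*1 = 99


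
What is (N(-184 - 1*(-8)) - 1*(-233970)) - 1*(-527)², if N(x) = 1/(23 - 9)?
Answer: -612625/14 ≈ -43759.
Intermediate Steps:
N(x) = 1/14
(N(-184 - 1*(-8)) - 1*(-233970)) - 1*(-527)² = (1/14 - 1*(-233970)) - 1*(-527)² = (1/14 + 233970) - 1*277729 = 3275581/14 - 277729 = -612625/14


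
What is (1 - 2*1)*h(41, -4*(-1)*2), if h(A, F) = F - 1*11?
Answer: 3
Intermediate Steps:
h(A, F) = -11 + F (h(A, F) = F - 11 = -11 + F)
(1 - 2*1)*h(41, -4*(-1)*2) = (1 - 2*1)*(-11 - 4*(-1)*2) = (1 - 2)*(-11 + 4*2) = -(-11 + 8) = -1*(-3) = 3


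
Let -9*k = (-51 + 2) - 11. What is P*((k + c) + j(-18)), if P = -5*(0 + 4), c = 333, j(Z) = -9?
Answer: -19840/3 ≈ -6613.3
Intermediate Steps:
k = 20/3 (k = -((-51 + 2) - 11)/9 = -(-49 - 11)/9 = -1/9*(-60) = 20/3 ≈ 6.6667)
P = -20 (P = -5*4 = -20)
P*((k + c) + j(-18)) = -20*((20/3 + 333) - 9) = -20*(1019/3 - 9) = -20*992/3 = -19840/3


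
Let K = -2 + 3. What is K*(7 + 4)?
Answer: 11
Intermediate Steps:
K = 1
K*(7 + 4) = 1*(7 + 4) = 1*11 = 11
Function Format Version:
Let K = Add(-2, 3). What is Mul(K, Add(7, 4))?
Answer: 11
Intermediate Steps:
K = 1
Mul(K, Add(7, 4)) = Mul(1, Add(7, 4)) = Mul(1, 11) = 11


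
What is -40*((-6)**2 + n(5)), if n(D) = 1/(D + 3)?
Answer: -1445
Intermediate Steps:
n(D) = 1/(3 + D)
-40*((-6)**2 + n(5)) = -40*((-6)**2 + 1/(3 + 5)) = -40*(36 + 1/8) = -40*289/8 = -1445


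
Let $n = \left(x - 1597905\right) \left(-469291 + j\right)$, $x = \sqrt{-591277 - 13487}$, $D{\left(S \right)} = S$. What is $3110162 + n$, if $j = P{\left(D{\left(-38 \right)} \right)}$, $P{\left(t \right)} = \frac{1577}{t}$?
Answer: $\frac{1499903717149}{2} - 2815995 i \sqrt{16799} \approx 7.4995 \cdot 10^{11} - 3.6498 \cdot 10^{8} i$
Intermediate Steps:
$x = 6 i \sqrt{16799}$ ($x = \sqrt{-604764} = 6 i \sqrt{16799} \approx 777.67 i$)
$j = - \frac{83}{2}$ ($j = \frac{1577}{-38} = 1577 \left(- \frac{1}{38}\right) = - \frac{83}{2} \approx -41.5$)
$n = \frac{1499897496825}{2} - 2815995 i \sqrt{16799}$ ($n = \left(6 i \sqrt{16799} - 1597905\right) \left(-469291 - \frac{83}{2}\right) = \left(-1597905 + 6 i \sqrt{16799}\right) \left(- \frac{938665}{2}\right) = \frac{1499897496825}{2} - 2815995 i \sqrt{16799} \approx 7.4995 \cdot 10^{11} - 3.6498 \cdot 10^{8} i$)
$3110162 + n = 3110162 + \left(\frac{1499897496825}{2} - 2815995 i \sqrt{16799}\right) = \frac{1499903717149}{2} - 2815995 i \sqrt{16799}$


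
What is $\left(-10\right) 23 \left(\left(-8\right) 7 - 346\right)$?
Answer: $92460$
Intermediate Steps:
$\left(-10\right) 23 \left(\left(-8\right) 7 - 346\right) = - 230 \left(-56 - 346\right) = \left(-230\right) \left(-402\right) = 92460$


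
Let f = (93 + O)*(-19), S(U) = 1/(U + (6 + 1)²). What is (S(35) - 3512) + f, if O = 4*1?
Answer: -449819/84 ≈ -5355.0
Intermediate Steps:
O = 4
S(U) = 1/(49 + U) (S(U) = 1/(U + 7²) = 1/(U + 49) = 1/(49 + U))
f = -1843 (f = (93 + 4)*(-19) = 97*(-19) = -1843)
(S(35) - 3512) + f = (1/(49 + 35) - 3512) - 1843 = (1/84 - 3512) - 1843 = -295007/84 - 1843 = -449819/84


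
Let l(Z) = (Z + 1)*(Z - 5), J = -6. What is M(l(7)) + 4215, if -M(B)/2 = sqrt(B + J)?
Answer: 4215 - 2*sqrt(10) ≈ 4208.7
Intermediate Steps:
l(Z) = (1 + Z)*(-5 + Z)
M(B) = -2*sqrt(-6 + B) (M(B) = -2*sqrt(B - 6) = -2*sqrt(-6 + B))
M(l(7)) + 4215 = -2*sqrt(-6 + (-5 + 7**2 - 4*7)) + 4215 = -2*sqrt(-6 + (-5 + 49 - 28)) + 4215 = -2*sqrt(-6 + 16) + 4215 = -2*sqrt(10) + 4215 = 4215 - 2*sqrt(10)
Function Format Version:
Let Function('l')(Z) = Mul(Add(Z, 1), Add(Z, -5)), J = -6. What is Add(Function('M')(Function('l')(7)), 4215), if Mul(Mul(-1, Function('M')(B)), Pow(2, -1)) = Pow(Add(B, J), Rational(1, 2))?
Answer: Add(4215, Mul(-2, Pow(10, Rational(1, 2)))) ≈ 4208.7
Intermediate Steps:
Function('l')(Z) = Mul(Add(1, Z), Add(-5, Z))
Function('M')(B) = Mul(-2, Pow(Add(-6, B), Rational(1, 2))) (Function('M')(B) = Mul(-2, Pow(Add(B, -6), Rational(1, 2))) = Mul(-2, Pow(Add(-6, B), Rational(1, 2))))
Add(Function('M')(Function('l')(7)), 4215) = Add(Mul(-2, Pow(Add(-6, Add(-5, Pow(7, 2), Mul(-4, 7))), Rational(1, 2))), 4215) = Add(Mul(-2, Pow(Add(-6, Add(-5, 49, -28)), Rational(1, 2))), 4215) = Add(Mul(-2, Pow(Add(-6, 16), Rational(1, 2))), 4215) = Add(Mul(-2, Pow(10, Rational(1, 2))), 4215) = Add(4215, Mul(-2, Pow(10, Rational(1, 2))))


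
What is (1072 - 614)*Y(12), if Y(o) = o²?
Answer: 65952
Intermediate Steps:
(1072 - 614)*Y(12) = (1072 - 614)*12² = 458*144 = 65952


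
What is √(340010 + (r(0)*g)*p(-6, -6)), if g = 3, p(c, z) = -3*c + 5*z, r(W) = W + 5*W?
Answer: 11*√2810 ≈ 583.10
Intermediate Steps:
r(W) = 6*W
√(340010 + (r(0)*g)*p(-6, -6)) = √(340010 + ((6*0)*3)*(-3*(-6) + 5*(-6))) = √(340010 + (0*3)*(18 - 30)) = √(340010 + 0*(-12)) = √(340010 + 0) = √340010 = 11*√2810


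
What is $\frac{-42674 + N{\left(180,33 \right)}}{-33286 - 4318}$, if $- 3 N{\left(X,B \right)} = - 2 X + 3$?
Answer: $\frac{42555}{37604} \approx 1.1317$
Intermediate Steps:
$N{\left(X,B \right)} = -1 + \frac{2 X}{3}$ ($N{\left(X,B \right)} = - \frac{- 2 X + 3}{3} = - \frac{3 - 2 X}{3} = -1 + \frac{2 X}{3}$)
$\frac{-42674 + N{\left(180,33 \right)}}{-33286 - 4318} = \frac{-42674 + \left(-1 + \frac{2}{3} \cdot 180\right)}{-33286 - 4318} = \frac{-42674 + \left(-1 + 120\right)}{-37604} = \left(-42674 + 119\right) \left(- \frac{1}{37604}\right) = \left(-42555\right) \left(- \frac{1}{37604}\right) = \frac{42555}{37604}$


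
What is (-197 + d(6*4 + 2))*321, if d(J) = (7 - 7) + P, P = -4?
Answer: -64521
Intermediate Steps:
d(J) = -4 (d(J) = (7 - 7) - 4 = 0 - 4 = -4)
(-197 + d(6*4 + 2))*321 = (-197 - 4)*321 = -201*321 = -64521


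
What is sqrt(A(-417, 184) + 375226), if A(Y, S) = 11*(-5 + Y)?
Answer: 6*sqrt(10294) ≈ 608.76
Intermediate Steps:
A(Y, S) = -55 + 11*Y
sqrt(A(-417, 184) + 375226) = sqrt((-55 + 11*(-417)) + 375226) = sqrt((-55 - 4587) + 375226) = sqrt(-4642 + 375226) = sqrt(370584) = 6*sqrt(10294)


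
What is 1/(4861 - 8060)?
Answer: -1/3199 ≈ -0.00031260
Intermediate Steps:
1/(4861 - 8060) = 1/(-3199) = -1/3199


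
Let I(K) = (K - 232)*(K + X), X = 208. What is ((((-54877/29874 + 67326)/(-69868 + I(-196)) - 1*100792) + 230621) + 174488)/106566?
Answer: 681871807772185/238779185510736 ≈ 2.8557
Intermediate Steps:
I(K) = (-232 + K)*(208 + K) (I(K) = (K - 232)*(K + 208) = (-232 + K)*(208 + K))
((((-54877/29874 + 67326)/(-69868 + I(-196)) - 1*100792) + 230621) + 174488)/106566 = ((((-54877/29874 + 67326)/(-69868 + (-48256 + (-196)² - 24*(-196))) - 1*100792) + 230621) + 174488)/106566 = ((((-54877*1/29874 + 67326)/(-69868 + (-48256 + 38416 + 4704)) - 100792) + 230621) + 174488)*(1/106566) = ((((-54877/29874 + 67326)/(-69868 - 5136) - 100792) + 230621) + 174488)*(1/106566) = ((((2011242047/29874)/(-75004) - 100792) + 230621) + 174488)*(1/106566) = ((((2011242047/29874)*(-1/75004) - 100792) + 230621) + 174488)*(1/106566) = (((-2011242047/2240669496 - 100792) + 230621) + 174488)*(1/106566) = ((-225843571082879/2240669496 + 230621) + 174488)*(1/106566) = (290901868754137/2240669496 + 174488)*(1/106566) = (681871807772185/2240669496)*(1/106566) = 681871807772185/238779185510736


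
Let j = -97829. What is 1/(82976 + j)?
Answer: -1/14853 ≈ -6.7326e-5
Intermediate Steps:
1/(82976 + j) = 1/(82976 - 97829) = 1/(-14853) = -1/14853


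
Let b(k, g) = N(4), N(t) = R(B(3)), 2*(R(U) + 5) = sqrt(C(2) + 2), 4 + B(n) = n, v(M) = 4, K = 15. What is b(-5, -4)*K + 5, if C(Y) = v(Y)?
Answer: -70 + 15*sqrt(6)/2 ≈ -51.629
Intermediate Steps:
C(Y) = 4
B(n) = -4 + n
R(U) = -5 + sqrt(6)/2 (R(U) = -5 + sqrt(4 + 2)/2 = -5 + sqrt(6)/2)
N(t) = -5 + sqrt(6)/2
b(k, g) = -5 + sqrt(6)/2
b(-5, -4)*K + 5 = (-5 + sqrt(6)/2)*15 + 5 = (-75 + 15*sqrt(6)/2) + 5 = -70 + 15*sqrt(6)/2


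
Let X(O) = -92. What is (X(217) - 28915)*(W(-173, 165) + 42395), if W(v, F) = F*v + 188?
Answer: -407200266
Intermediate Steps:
W(v, F) = 188 + F*v
(X(217) - 28915)*(W(-173, 165) + 42395) = (-92 - 28915)*((188 + 165*(-173)) + 42395) = -29007*((188 - 28545) + 42395) = -29007*(-28357 + 42395) = -29007*14038 = -407200266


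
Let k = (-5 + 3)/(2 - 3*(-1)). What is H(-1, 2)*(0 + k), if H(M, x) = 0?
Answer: 0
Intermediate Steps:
k = -2/5 (k = -2/(2 + 3) = -2/5 ≈ -0.40000)
H(-1, 2)*(0 + k) = 0*(0 - 2/5) = 0*(-2/5) = 0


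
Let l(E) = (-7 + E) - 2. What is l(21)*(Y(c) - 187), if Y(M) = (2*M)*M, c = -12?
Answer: 1212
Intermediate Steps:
l(E) = -9 + E
Y(M) = 2*M**2
l(21)*(Y(c) - 187) = (-9 + 21)*(2*(-12)**2 - 187) = 12*(2*144 - 187) = 12*(288 - 187) = 12*101 = 1212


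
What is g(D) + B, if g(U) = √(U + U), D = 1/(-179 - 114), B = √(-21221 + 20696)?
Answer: I*(√586 + 1465*√21)/293 ≈ 22.995*I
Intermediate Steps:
B = 5*I*√21 (B = √(-525) = 5*I*√21 ≈ 22.913*I)
D = -1/293 (D = 1/(-293) = -1/293 ≈ -0.0034130)
g(U) = √2*√U (g(U) = √(2*U) = √2*√U)
g(D) + B = √2*√(-1/293) + 5*I*√21 = √2*(I*√293/293) + 5*I*√21 = I*√586/293 + 5*I*√21 = 5*I*√21 + I*√586/293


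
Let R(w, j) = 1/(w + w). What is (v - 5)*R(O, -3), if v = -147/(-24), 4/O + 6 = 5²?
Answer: 171/64 ≈ 2.6719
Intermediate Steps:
O = 4/19 (O = 4/(-6 + 5²) = 4/(-6 + 25) = 4/19 ≈ 0.21053)
v = 49/8 (v = -147*(-1/24) = 49/8 ≈ 6.1250)
R(w, j) = 1/(2*w)
(v - 5)*R(O, -3) = (49/8 - 5)*(1/(2*(4/19))) = 9*((½)*(19/4))/8 = (9/8)*(19/8) = 171/64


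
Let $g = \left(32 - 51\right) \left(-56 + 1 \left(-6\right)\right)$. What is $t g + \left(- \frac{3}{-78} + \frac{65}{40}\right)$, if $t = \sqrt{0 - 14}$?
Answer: $\frac{173}{104} + 1178 i \sqrt{14} \approx 1.6635 + 4407.7 i$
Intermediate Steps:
$g = 1178$ ($g = - 19 \left(-56 - 6\right) = \left(-19\right) \left(-62\right) = 1178$)
$t = i \sqrt{14}$ ($t = \sqrt{-14} = i \sqrt{14} \approx 3.7417 i$)
$t g + \left(- \frac{3}{-78} + \frac{65}{40}\right) = i \sqrt{14} \cdot 1178 + \left(- \frac{3}{-78} + \frac{65}{40}\right) = 1178 i \sqrt{14} + \left(\left(-3\right) \left(- \frac{1}{78}\right) + 65 \cdot \frac{1}{40}\right) = 1178 i \sqrt{14} + \left(\frac{1}{26} + \frac{13}{8}\right) = 1178 i \sqrt{14} + \frac{173}{104} = \frac{173}{104} + 1178 i \sqrt{14}$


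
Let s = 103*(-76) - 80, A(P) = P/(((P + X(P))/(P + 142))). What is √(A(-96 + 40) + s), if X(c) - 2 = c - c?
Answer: 2*I*√158331/9 ≈ 88.424*I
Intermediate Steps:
X(c) = 2 (X(c) = 2 + (c - c) = 2 + 0 = 2)
A(P) = P*(142 + P)/(2 + P) (A(P) = P/(((P + 2)/(P + 142))) = P/(((2 + P)/(142 + P))) = P*((142 + P)/(2 + P)) = P*(142 + P)/(2 + P))
s = -7908 (s = -7828 - 80 = -7908)
√(A(-96 + 40) + s) = √((-96 + 40)*(142 + (-96 + 40))/(2 + (-96 + 40)) - 7908) = √(-56*(142 - 56)/(2 - 56) - 7908) = √(-56*86/(-54) - 7908) = √(-56*(-1/54)*86 - 7908) = √(2408/27 - 7908) = √(-211108/27) = 2*I*√158331/9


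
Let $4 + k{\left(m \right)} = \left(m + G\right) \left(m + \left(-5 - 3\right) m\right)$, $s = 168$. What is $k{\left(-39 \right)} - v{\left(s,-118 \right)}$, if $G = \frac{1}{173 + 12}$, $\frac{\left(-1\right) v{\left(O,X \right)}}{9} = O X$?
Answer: $- \frac{34977122}{185} \approx -1.8907 \cdot 10^{5}$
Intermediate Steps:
$v{\left(O,X \right)} = - 9 O X$
$G = \frac{1}{185} \approx 0.0054054$
$k{\left(m \right)} = -4 - 7 m \left(\frac{1}{185} + m\right)$ ($k{\left(m \right)} = -4 + \left(m + \frac{1}{185}\right) \left(m + \left(-5 - 3\right) m\right) = -4 + \left(\frac{1}{185} + m\right) \left(m - 8 m\right) = -4 + \left(\frac{1}{185} + m\right) \left(- 7 m\right) = -4 - 7 m \left(\frac{1}{185} + m\right)$)
$k{\left(-39 \right)} - v{\left(s,-118 \right)} = \left(-4 - 7 \left(-39\right)^{2} - - \frac{273}{185}\right) - \left(-9\right) 168 \left(-118\right) = \left(-4 - 10647 + \frac{273}{185}\right) - 178416 = - \frac{1970162}{185} - 178416 = - \frac{34977122}{185}$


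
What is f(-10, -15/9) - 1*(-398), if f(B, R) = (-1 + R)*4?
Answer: 1162/3 ≈ 387.33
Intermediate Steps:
f(B, R) = -4 + 4*R
f(-10, -15/9) - 1*(-398) = (-4 + 4*(-15/9)) - 1*(-398) = (-4 + 4*(-15*⅑)) + 398 = (-4 + 4*(-5/3)) + 398 = (-4 - 20/3) + 398 = -32/3 + 398 = 1162/3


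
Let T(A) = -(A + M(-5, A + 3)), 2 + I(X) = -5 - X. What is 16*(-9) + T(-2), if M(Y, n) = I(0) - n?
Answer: -134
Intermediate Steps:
I(X) = -7 - X (I(X) = -2 + (-5 - X) = -7 - X)
M(Y, n) = -7 - n (M(Y, n) = (-7 - 1*0) - n = (-7 + 0) - n = -7 - n)
T(A) = 10 (T(A) = -(A + (-7 - (A + 3))) = -(A + (-7 - (3 + A))) = -(A + (-7 + (-3 - A))) = -(A + (-10 - A)) = -1*(-10) = 10)
16*(-9) + T(-2) = 16*(-9) + 10 = -144 + 10 = -134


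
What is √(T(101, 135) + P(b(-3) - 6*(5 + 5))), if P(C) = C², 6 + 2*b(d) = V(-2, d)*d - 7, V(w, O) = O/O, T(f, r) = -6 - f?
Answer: √4517 ≈ 67.209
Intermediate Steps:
V(w, O) = 1
b(d) = -13/2 + d/2 (b(d) = -3 + (1*d - 7)/2 = -3 + (d - 7)/2 = -3 + (-7 + d)/2 = -3 + (-7/2 + d/2) = -13/2 + d/2)
√(T(101, 135) + P(b(-3) - 6*(5 + 5))) = √((-6 - 1*101) + ((-13/2 + (½)*(-3)) - 6*(5 + 5))²) = √((-6 - 101) + ((-13/2 - 3/2) - 6*10)²) = √(-107 + (-8 - 1*60)²) = √(-107 + (-8 - 60)²) = √(-107 + (-68)²) = √(-107 + 4624) = √4517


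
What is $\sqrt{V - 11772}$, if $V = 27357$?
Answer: $\sqrt{15585} \approx 124.84$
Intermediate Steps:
$\sqrt{V - 11772} = \sqrt{27357 - 11772} = \sqrt{15585}$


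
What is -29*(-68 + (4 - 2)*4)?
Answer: 1740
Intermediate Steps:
-29*(-68 + (4 - 2)*4) = -29*(-68 + 2*4) = -29*(-68 + 8) = -29*(-60) = 1740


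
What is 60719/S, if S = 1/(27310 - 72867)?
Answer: -2766175483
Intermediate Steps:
S = -1/45557 (S = 1/(-45557) = -1/45557 ≈ -2.1951e-5)
60719/S = 60719/(-1/45557) = 60719*(-45557) = -2766175483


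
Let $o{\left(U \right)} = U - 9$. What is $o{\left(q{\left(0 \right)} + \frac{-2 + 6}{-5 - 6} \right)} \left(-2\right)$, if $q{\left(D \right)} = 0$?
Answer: $\frac{206}{11} \approx 18.727$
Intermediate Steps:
$o{\left(U \right)} = -9 + U$
$o{\left(q{\left(0 \right)} + \frac{-2 + 6}{-5 - 6} \right)} \left(-2\right) = \left(-9 + \left(0 + \frac{-2 + 6}{-5 - 6}\right)\right) \left(-2\right) = \left(-9 + \left(0 + \frac{4}{-11}\right)\right) \left(-2\right) = \left(-9 + \left(0 + 4 \left(- \frac{1}{11}\right)\right)\right) \left(-2\right) = \left(-9 + \left(0 - \frac{4}{11}\right)\right) \left(-2\right) = \left(-9 - \frac{4}{11}\right) \left(-2\right) = \left(- \frac{103}{11}\right) \left(-2\right) = \frac{206}{11}$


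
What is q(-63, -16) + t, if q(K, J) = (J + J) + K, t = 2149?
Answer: 2054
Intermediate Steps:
q(K, J) = K + 2*J (q(K, J) = 2*J + K = K + 2*J)
q(-63, -16) + t = (-63 + 2*(-16)) + 2149 = (-63 - 32) + 2149 = -95 + 2149 = 2054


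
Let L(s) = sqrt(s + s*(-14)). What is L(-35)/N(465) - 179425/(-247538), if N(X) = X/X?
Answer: 179425/247538 + sqrt(455) ≈ 22.056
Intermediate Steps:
N(X) = 1
L(s) = sqrt(13)*sqrt(-s) (L(s) = sqrt(s - 14*s) = sqrt(-13*s) = sqrt(13)*sqrt(-s))
L(-35)/N(465) - 179425/(-247538) = (sqrt(13)*sqrt(-1*(-35)))/1 - 179425/(-247538) = (sqrt(13)*sqrt(35))*1 - 179425*(-1/247538) = sqrt(455)*1 + 179425/247538 = sqrt(455) + 179425/247538 = 179425/247538 + sqrt(455)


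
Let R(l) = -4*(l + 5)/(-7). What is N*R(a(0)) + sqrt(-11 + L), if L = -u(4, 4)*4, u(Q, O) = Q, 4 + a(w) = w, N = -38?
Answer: -152/7 + 3*I*sqrt(3) ≈ -21.714 + 5.1962*I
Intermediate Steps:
a(w) = -4 + w
L = -16 (L = -1*4*4 = -4*4 = -16)
R(l) = 20/7 + 4*l/7 (R(l) = -4*(5 + l)*(-1/7) = (-20 - 4*l)*(-1/7) = 20/7 + 4*l/7)
N*R(a(0)) + sqrt(-11 + L) = -38*(20/7 + 4*(-4 + 0)/7) + sqrt(-11 - 16) = -38*(20/7 + (4/7)*(-4)) + sqrt(-27) = -38*(20/7 - 16/7) + 3*I*sqrt(3) = -38*4/7 + 3*I*sqrt(3) = -152/7 + 3*I*sqrt(3)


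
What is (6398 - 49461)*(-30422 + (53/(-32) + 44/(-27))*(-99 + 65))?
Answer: 563868687583/432 ≈ 1.3053e+9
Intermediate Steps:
(6398 - 49461)*(-30422 + (53/(-32) + 44/(-27))*(-99 + 65)) = -43063*(-30422 + (53*(-1/32) + 44*(-1/27))*(-34)) = -43063*(-30422 + (-53/32 - 44/27)*(-34)) = -43063*(-30422 - 2839/864*(-34)) = -43063*(-30422 + 48263/432) = -43063*(-13094041/432) = 563868687583/432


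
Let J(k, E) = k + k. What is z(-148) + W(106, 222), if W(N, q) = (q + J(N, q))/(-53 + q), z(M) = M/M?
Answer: 603/169 ≈ 3.5680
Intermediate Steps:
J(k, E) = 2*k
z(M) = 1
W(N, q) = (q + 2*N)/(-53 + q)
z(-148) + W(106, 222) = 1 + (222 + 2*106)/(-53 + 222) = 1 + (222 + 212)/169 = 1 + (1/169)*434 = 1 + 434/169 = 603/169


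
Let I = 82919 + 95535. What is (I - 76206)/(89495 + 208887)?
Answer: 51124/149191 ≈ 0.34267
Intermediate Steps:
I = 178454
(I - 76206)/(89495 + 208887) = (178454 - 76206)/(89495 + 208887) = 102248/298382 = 102248*(1/298382) = 51124/149191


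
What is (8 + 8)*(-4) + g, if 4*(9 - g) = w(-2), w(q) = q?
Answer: -109/2 ≈ -54.500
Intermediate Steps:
g = 19/2 (g = 9 - ¼*(-2) = 9 + ½ = 19/2 ≈ 9.5000)
(8 + 8)*(-4) + g = (8 + 8)*(-4) + 19/2 = 16*(-4) + 19/2 = -64 + 19/2 = -109/2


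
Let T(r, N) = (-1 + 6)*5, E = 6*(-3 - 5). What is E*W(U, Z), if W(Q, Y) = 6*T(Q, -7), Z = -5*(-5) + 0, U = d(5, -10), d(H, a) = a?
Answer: -7200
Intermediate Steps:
E = -48 (E = 6*(-8) = -48)
U = -10
Z = 25 (Z = 25 + 0 = 25)
T(r, N) = 25 (T(r, N) = 5*5 = 25)
W(Q, Y) = 150 (W(Q, Y) = 6*25 = 150)
E*W(U, Z) = -48*150 = -7200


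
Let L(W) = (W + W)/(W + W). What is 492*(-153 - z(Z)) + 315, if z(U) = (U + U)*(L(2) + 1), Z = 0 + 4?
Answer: -82833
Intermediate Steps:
L(W) = 1 (L(W) = (2*W)/((2*W)) = (2*W)*(1/(2*W)) = 1)
Z = 4
z(U) = 4*U (z(U) = (U + U)*(1 + 1) = (2*U)*2 = 4*U)
492*(-153 - z(Z)) + 315 = 492*(-153 - 4*4) + 315 = 492*(-153 - 1*16) + 315 = 492*(-153 - 16) + 315 = 492*(-169) + 315 = -83148 + 315 = -82833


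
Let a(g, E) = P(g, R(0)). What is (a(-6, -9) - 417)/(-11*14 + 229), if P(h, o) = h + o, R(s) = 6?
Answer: -139/25 ≈ -5.5600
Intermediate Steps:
a(g, E) = 6 + g (a(g, E) = g + 6 = 6 + g)
(a(-6, -9) - 417)/(-11*14 + 229) = ((6 - 6) - 417)/(-11*14 + 229) = (0 - 417)/(-154 + 229) = -417/75 = -417*1/75 = -139/25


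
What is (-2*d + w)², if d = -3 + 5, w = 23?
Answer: 361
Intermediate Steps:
d = 2
(-2*d + w)² = (-2*2 + 23)² = (-4 + 23)² = 19² = 361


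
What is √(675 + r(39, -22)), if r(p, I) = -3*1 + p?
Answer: 3*√79 ≈ 26.665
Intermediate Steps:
r(p, I) = -3 + p
√(675 + r(39, -22)) = √(675 + (-3 + 39)) = √(675 + 36) = √711 = 3*√79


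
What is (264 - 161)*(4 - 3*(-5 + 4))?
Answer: 721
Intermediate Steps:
(264 - 161)*(4 - 3*(-5 + 4)) = 103*(4 - 3*(-1)) = 103*(4 + 3) = 103*7 = 721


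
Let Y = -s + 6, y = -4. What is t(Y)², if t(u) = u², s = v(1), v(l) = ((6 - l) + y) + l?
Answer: 256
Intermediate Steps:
v(l) = 2 (v(l) = ((6 - l) - 4) + l = (2 - l) + l = 2)
s = 2
Y = 4 (Y = -1*2 + 6 = -2 + 6 = 4)
t(Y)² = (4²)² = 16² = 256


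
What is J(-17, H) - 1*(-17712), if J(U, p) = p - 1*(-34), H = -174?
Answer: 17572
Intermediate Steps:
J(U, p) = 34 + p (J(U, p) = p + 34 = 34 + p)
J(-17, H) - 1*(-17712) = (34 - 174) - 1*(-17712) = -140 + 17712 = 17572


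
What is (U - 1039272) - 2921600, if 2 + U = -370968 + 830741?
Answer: -3501101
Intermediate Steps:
U = 459771 (U = -2 + (-370968 + 830741) = -2 + 459773 = 459771)
(U - 1039272) - 2921600 = (459771 - 1039272) - 2921600 = -579501 - 2921600 = -3501101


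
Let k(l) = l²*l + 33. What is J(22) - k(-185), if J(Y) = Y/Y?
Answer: 6331593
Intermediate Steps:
J(Y) = 1
k(l) = 33 + l³ (k(l) = l³ + 33 = 33 + l³)
J(22) - k(-185) = 1 - (33 + (-185)³) = 1 - (33 - 6331625) = 1 - 1*(-6331592) = 1 + 6331592 = 6331593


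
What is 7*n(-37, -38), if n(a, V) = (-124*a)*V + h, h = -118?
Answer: -1221234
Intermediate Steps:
n(a, V) = -118 - 124*V*a (n(a, V) = (-124*a)*V - 118 = -124*V*a - 118 = -118 - 124*V*a)
7*n(-37, -38) = 7*(-118 - 124*(-38)*(-37)) = 7*(-118 - 174344) = 7*(-174462) = -1221234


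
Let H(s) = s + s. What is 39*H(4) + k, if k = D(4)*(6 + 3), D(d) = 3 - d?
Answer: 303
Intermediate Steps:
H(s) = 2*s
k = -9 (k = (3 - 1*4)*(6 + 3) = (3 - 4)*9 = -1*9 = -9)
39*H(4) + k = 39*(2*4) - 9 = 39*8 - 9 = 312 - 9 = 303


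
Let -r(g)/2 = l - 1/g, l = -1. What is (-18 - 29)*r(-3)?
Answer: -188/3 ≈ -62.667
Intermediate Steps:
r(g) = 2 + 2/g (r(g) = -2*(-1 - 1/g) = 2 + 2/g)
(-18 - 29)*r(-3) = (-18 - 29)*(2 + 2/(-3)) = -47*(2 + 2*(-1/3)) = -47*(2 - 2/3) = -47*4/3 = -188/3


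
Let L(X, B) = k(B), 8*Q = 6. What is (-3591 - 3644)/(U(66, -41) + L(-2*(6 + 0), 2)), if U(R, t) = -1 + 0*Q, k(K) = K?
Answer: -7235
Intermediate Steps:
Q = 3/4 (Q = (1/8)*6 = 3/4 ≈ 0.75000)
L(X, B) = B
U(R, t) = -1 (U(R, t) = -1 + 0*(3/4) = -1 + 0 = -1)
(-3591 - 3644)/(U(66, -41) + L(-2*(6 + 0), 2)) = (-3591 - 3644)/(-1 + 2) = -7235/1 = -7235*1 = -7235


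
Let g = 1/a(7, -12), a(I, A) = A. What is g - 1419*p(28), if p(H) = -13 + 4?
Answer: 153251/12 ≈ 12771.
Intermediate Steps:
g = -1/12 (g = 1/(-12) = -1/12 ≈ -0.083333)
p(H) = -9
g - 1419*p(28) = -1/12 - 1419*(-9) = -1/12 + 12771 = 153251/12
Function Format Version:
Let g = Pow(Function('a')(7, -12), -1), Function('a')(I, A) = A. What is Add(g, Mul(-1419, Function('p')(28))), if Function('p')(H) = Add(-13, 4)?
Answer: Rational(153251, 12) ≈ 12771.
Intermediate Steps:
g = Rational(-1, 12) (g = Pow(-12, -1) = Rational(-1, 12) ≈ -0.083333)
Function('p')(H) = -9
Add(g, Mul(-1419, Function('p')(28))) = Add(Rational(-1, 12), Mul(-1419, -9)) = Add(Rational(-1, 12), 12771) = Rational(153251, 12)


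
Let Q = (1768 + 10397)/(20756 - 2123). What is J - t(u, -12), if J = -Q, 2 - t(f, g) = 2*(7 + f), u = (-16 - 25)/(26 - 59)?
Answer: 2835043/204963 ≈ 13.832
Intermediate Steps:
u = 41/33 (u = -41/(-33) = -41*(-1/33) = 41/33 ≈ 1.2424)
t(f, g) = -12 - 2*f (t(f, g) = 2 - 2*(7 + f) = 2 - (14 + 2*f) = 2 + (-14 - 2*f) = -12 - 2*f)
Q = 4055/6211 (Q = 12165/18633 = 12165*(1/18633) = 4055/6211 ≈ 0.65287)
J = -4055/6211 (J = -1*4055/6211 = -4055/6211 ≈ -0.65287)
J - t(u, -12) = -4055/6211 - (-12 - 2*41/33) = -4055/6211 - (-12 - 82/33) = -4055/6211 - 1*(-478/33) = -4055/6211 + 478/33 = 2835043/204963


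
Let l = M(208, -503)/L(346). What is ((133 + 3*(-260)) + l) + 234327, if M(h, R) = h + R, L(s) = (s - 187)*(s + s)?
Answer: 25711342745/110028 ≈ 2.3368e+5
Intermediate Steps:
L(s) = 2*s*(-187 + s) (L(s) = (-187 + s)*(2*s) = 2*s*(-187 + s))
M(h, R) = R + h
l = -295/110028 (l = (-503 + 208)/((2*346*(-187 + 346))) = -295/(2*346*159) = -295/110028 ≈ -0.0026811)
((133 + 3*(-260)) + l) + 234327 = ((133 + 3*(-260)) - 295/110028) + 234327 = ((133 - 780) - 295/110028) + 234327 = (-647 - 295/110028) + 234327 = -71188411/110028 + 234327 = 25711342745/110028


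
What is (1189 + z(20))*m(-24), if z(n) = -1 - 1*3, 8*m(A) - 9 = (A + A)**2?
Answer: 2740905/8 ≈ 3.4261e+5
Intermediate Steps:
m(A) = 9/8 + A**2/2 (m(A) = 9/8 + (A + A)**2/8 = 9/8 + (2*A)**2/8 = 9/8 + (4*A**2)/8 = 9/8 + A**2/2)
z(n) = -4 (z(n) = -1 - 3 = -4)
(1189 + z(20))*m(-24) = (1189 - 4)*(9/8 + (1/2)*(-24)**2) = 1185*(9/8 + (1/2)*576) = 1185*(9/8 + 288) = 1185*(2313/8) = 2740905/8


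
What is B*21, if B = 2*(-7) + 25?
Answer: 231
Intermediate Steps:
B = 11 (B = -14 + 25 = 11)
B*21 = 11*21 = 231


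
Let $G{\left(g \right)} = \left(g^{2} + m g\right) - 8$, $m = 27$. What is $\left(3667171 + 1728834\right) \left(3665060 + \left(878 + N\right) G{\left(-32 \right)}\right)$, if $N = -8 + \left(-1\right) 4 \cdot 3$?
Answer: $20480407473380$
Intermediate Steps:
$N = -20$ ($N = -8 - 12 = -20$)
$G{\left(g \right)} = -8 + g^{2} + 27 g$ ($G{\left(g \right)} = \left(g^{2} + 27 g\right) - 8 = -8 + g^{2} + 27 g$)
$\left(3667171 + 1728834\right) \left(3665060 + \left(878 + N\right) G{\left(-32 \right)}\right) = \left(3667171 + 1728834\right) \left(3665060 + \left(878 - 20\right) \left(-8 + \left(-32\right)^{2} + 27 \left(-32\right)\right)\right) = 5396005 \left(3665060 + 858 \left(-8 + 1024 - 864\right)\right) = 5396005 \left(3665060 + 858 \cdot 152\right) = 5396005 \left(3665060 + 130416\right) = 5396005 \cdot 3795476 = 20480407473380$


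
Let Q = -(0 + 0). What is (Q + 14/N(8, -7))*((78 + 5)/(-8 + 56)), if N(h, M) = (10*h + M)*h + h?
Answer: 581/14208 ≈ 0.040892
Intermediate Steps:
Q = 0 (Q = -1*0 = 0)
N(h, M) = h + h*(M + 10*h) (N(h, M) = (M + 10*h)*h + h = h*(M + 10*h) + h = h + h*(M + 10*h))
(Q + 14/N(8, -7))*((78 + 5)/(-8 + 56)) = (0 + 14/((8*(1 - 7 + 10*8))))*((78 + 5)/(-8 + 56)) = (0 + 14/((8*(1 - 7 + 80))))*(83/48) = (0 + 14/((8*74)))*(83*(1/48)) = (0 + 14/592)*(83/48) = (0 + 14*(1/592))*(83/48) = (0 + 7/296)*(83/48) = (7/296)*(83/48) = 581/14208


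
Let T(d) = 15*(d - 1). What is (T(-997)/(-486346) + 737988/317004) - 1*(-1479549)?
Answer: 9504491661892981/6423901141 ≈ 1.4796e+6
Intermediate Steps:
T(d) = -15 + 15*d (T(d) = 15*(-1 + d) = -15 + 15*d)
(T(-997)/(-486346) + 737988/317004) - 1*(-1479549) = ((-15 + 15*(-997))/(-486346) + 737988/317004) - 1*(-1479549) = ((-15 - 14955)*(-1/486346) + 737988*(1/317004)) + 1479549 = (-14970*(-1/486346) + 61499/26417) + 1479549 = (7485/243173 + 61499/26417) + 1479549 = 15152627572/6423901141 + 1479549 = 9504491661892981/6423901141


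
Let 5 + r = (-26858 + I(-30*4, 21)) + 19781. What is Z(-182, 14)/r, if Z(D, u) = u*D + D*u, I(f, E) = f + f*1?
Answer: 364/523 ≈ 0.69598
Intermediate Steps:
I(f, E) = 2*f (I(f, E) = f + f = 2*f)
Z(D, u) = 2*D*u (Z(D, u) = D*u + D*u = 2*D*u)
r = -7322 (r = -5 + ((-26858 + 2*(-30*4)) + 19781) = -5 + ((-26858 + 2*(-120)) + 19781) = -5 + ((-26858 - 240) + 19781) = -5 + (-27098 + 19781) = -5 - 7317 = -7322)
Z(-182, 14)/r = (2*(-182)*14)/(-7322) = -5096*(-1/7322) = 364/523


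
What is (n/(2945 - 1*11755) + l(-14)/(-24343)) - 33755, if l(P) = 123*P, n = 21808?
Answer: -3619837386487/107230915 ≈ -33757.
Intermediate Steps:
(n/(2945 - 1*11755) + l(-14)/(-24343)) - 33755 = (21808/(2945 - 1*11755) + (123*(-14))/(-24343)) - 33755 = (21808/(2945 - 11755) - 1722*(-1/24343)) - 33755 = (21808/(-8810) + 1722/24343) - 33755 = (21808*(-1/8810) + 1722/24343) - 33755 = (-10904/4405 + 1722/24343) - 33755 = -257850662/107230915 - 33755 = -3619837386487/107230915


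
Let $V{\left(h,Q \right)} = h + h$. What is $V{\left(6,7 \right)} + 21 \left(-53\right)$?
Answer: $-1101$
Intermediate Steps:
$V{\left(h,Q \right)} = 2 h$
$V{\left(6,7 \right)} + 21 \left(-53\right) = 2 \cdot 6 + 21 \left(-53\right) = 12 - 1113 = -1101$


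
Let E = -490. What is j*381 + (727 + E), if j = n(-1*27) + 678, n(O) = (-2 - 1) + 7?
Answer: 260079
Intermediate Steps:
n(O) = 4 (n(O) = -3 + 7 = 4)
j = 682 (j = 4 + 678 = 682)
j*381 + (727 + E) = 682*381 + (727 - 490) = 259842 + 237 = 260079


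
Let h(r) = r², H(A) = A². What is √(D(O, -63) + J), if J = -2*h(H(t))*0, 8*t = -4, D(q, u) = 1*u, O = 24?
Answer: 3*I*√7 ≈ 7.9373*I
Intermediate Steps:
D(q, u) = u
t = -½ (t = (⅛)*(-4) = -½ ≈ -0.50000)
J = 0 (J = -2*((-½)²)²*0 = -2*(¼)²*0 = -2*1/16*0 = -⅛*0 = 0)
√(D(O, -63) + J) = √(-63 + 0) = √(-63) = 3*I*√7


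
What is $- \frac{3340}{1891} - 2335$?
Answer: $- \frac{4418825}{1891} \approx -2336.8$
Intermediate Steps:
$- \frac{3340}{1891} - 2335 = - \frac{4418825}{1891}$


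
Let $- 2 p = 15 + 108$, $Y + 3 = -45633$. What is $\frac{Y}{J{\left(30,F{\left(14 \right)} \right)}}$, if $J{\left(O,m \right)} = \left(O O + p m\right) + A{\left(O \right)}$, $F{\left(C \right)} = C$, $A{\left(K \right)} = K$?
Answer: $- \frac{15212}{23} \approx -661.39$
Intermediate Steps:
$Y = -45636$ ($Y = -3 - 45633 = -45636$)
$p = - \frac{123}{2}$ ($p = - \frac{15 + 108}{2} = \left(- \frac{1}{2}\right) 123 = - \frac{123}{2} \approx -61.5$)
$J{\left(O,m \right)} = O + O^{2} - \frac{123 m}{2}$ ($J{\left(O,m \right)} = \left(O O - \frac{123 m}{2}\right) + O = \left(O^{2} - \frac{123 m}{2}\right) + O = O + O^{2} - \frac{123 m}{2}$)
$\frac{Y}{J{\left(30,F{\left(14 \right)} \right)}} = - \frac{45636}{30 + 30^{2} - 861} = - \frac{45636}{30 + 900 - 861} = - \frac{45636}{69} = \left(-45636\right) \frac{1}{69} = - \frac{15212}{23}$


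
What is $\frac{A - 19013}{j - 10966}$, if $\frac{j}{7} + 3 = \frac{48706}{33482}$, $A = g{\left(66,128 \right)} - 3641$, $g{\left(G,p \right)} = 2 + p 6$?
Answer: $\frac{91590011}{45940724} \approx 1.9937$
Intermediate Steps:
$g{\left(G,p \right)} = 2 + 6 p$
$A = -2871$ ($A = \left(2 + 6 \cdot 128\right) - 3641 = \left(2 + 768\right) - 3641 = 770 - 3641 = -2871$)
$j = - \frac{181090}{16741}$ ($j = -21 + 7 \cdot \frac{48706}{33482} = -21 + 7 \cdot 48706 \cdot \frac{1}{33482} = -21 + 7 \cdot \frac{24353}{16741} = -21 + \frac{170471}{16741} = - \frac{181090}{16741} \approx -10.817$)
$\frac{A - 19013}{j - 10966} = \frac{-2871 - 19013}{- \frac{181090}{16741} - 10966} = - \frac{21884}{- \frac{183762896}{16741}} = \left(-21884\right) \left(- \frac{16741}{183762896}\right) = \frac{91590011}{45940724}$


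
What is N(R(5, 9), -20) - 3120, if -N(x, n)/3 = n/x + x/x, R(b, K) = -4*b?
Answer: -3126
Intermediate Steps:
N(x, n) = -3 - 3*n/x (N(x, n) = -3*(n/x + x/x) = -3*(n/x + 1) = -3*(1 + n/x) = -3 - 3*n/x)
N(R(5, 9), -20) - 3120 = (-3 - 3*(-20)/(-4*5)) - 3120 = (-3 - 3*(-20)/(-20)) - 3120 = (-3 - 3*(-20)*(-1/20)) - 3120 = (-3 - 3) - 3120 = -6 - 3120 = -3126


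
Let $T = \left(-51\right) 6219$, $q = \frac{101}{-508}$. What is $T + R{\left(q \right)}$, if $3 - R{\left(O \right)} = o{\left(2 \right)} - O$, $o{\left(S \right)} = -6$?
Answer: $- \frac{161117381}{508} \approx -3.1716 \cdot 10^{5}$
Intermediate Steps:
$q = - \frac{101}{508}$ ($q = 101 \left(- \frac{1}{508}\right) = - \frac{101}{508} \approx -0.19882$)
$T = -317169$
$R{\left(O \right)} = 9 + O$ ($R{\left(O \right)} = 3 - \left(-6 - O\right) = 3 + \left(6 + O\right) = 9 + O$)
$T + R{\left(q \right)} = -317169 + \left(9 - \frac{101}{508}\right) = -317169 + \frac{4471}{508} = - \frac{161117381}{508}$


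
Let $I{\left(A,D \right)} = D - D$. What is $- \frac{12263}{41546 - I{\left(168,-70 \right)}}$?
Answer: $- \frac{12263}{41546} \approx -0.29517$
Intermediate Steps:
$I{\left(A,D \right)} = 0$
$- \frac{12263}{41546 - I{\left(168,-70 \right)}} = - \frac{12263}{41546 - 0} = - \frac{12263}{41546 + 0} = - \frac{12263}{41546}$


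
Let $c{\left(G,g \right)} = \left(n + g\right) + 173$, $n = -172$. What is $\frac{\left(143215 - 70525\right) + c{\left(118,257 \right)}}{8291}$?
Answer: $\frac{72948}{8291} \approx 8.7985$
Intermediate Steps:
$c{\left(G,g \right)} = 1 + g$ ($c{\left(G,g \right)} = \left(-172 + g\right) + 173 = 1 + g$)
$\frac{\left(143215 - 70525\right) + c{\left(118,257 \right)}}{8291} = \frac{\left(143215 - 70525\right) + \left(1 + 257\right)}{8291} = \left(72690 + 258\right) \frac{1}{8291} = 72948 \cdot \frac{1}{8291} = \frac{72948}{8291}$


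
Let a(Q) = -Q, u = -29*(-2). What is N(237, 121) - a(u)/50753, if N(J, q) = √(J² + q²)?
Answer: 58/50753 + √70810 ≈ 266.10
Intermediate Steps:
u = 58
N(237, 121) - a(u)/50753 = √(237² + 121²) - (-1*58)/50753 = √(56169 + 14641) - (-58)/50753 = √70810 - 1*(-58/50753) = √70810 + 58/50753 = 58/50753 + √70810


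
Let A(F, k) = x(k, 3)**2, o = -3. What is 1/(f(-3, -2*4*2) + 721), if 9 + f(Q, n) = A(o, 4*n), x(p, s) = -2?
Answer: 1/716 ≈ 0.0013966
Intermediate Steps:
A(F, k) = 4 (A(F, k) = (-2)**2 = 4)
f(Q, n) = -5 (f(Q, n) = -9 + 4 = -5)
1/(f(-3, -2*4*2) + 721) = 1/(-5 + 721) = 1/716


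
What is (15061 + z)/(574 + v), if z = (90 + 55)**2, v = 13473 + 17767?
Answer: 18043/15907 ≈ 1.1343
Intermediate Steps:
v = 31240
z = 21025 (z = 145**2 = 21025)
(15061 + z)/(574 + v) = (15061 + 21025)/(574 + 31240) = 36086/31814 = 36086*(1/31814) = 18043/15907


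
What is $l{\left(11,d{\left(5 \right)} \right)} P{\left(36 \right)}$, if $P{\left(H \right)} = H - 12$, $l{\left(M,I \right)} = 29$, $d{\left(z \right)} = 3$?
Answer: $696$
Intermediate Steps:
$P{\left(H \right)} = -12 + H$
$l{\left(11,d{\left(5 \right)} \right)} P{\left(36 \right)} = 29 \left(-12 + 36\right) = 29 \cdot 24 = 696$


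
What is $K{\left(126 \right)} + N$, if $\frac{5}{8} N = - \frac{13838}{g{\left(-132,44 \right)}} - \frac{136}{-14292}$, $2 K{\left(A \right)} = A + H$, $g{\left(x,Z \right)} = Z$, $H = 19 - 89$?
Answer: $- \frac{8489176}{17865} \approx -475.18$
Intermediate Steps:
$H = -70$
$K{\left(A \right)} = -35 + \frac{A}{2}$ ($K{\left(A \right)} = \frac{A - 70}{2} = \frac{-70 + A}{2} = -35 + \frac{A}{2}$)
$N = - \frac{8989396}{17865}$ ($N = \frac{8 \left(- \frac{13838}{44} - \frac{136}{-14292}\right)}{5} = \frac{8 \left(\left(-13838\right) \frac{1}{44} - - \frac{34}{3573}\right)}{5} = \frac{8 \left(- \frac{629}{2} + \frac{34}{3573}\right)}{5} = \frac{8}{5} \left(- \frac{2247349}{7146}\right) = - \frac{8989396}{17865} \approx -503.18$)
$K{\left(126 \right)} + N = \left(-35 + \frac{1}{2} \cdot 126\right) - \frac{8989396}{17865} = \left(-35 + 63\right) - \frac{8989396}{17865} = 28 - \frac{8989396}{17865} = - \frac{8489176}{17865}$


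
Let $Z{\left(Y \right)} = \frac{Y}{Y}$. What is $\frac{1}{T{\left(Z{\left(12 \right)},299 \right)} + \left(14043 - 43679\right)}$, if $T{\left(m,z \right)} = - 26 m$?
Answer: $- \frac{1}{29662} \approx -3.3713 \cdot 10^{-5}$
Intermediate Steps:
$Z{\left(Y \right)} = 1$
$\frac{1}{T{\left(Z{\left(12 \right)},299 \right)} + \left(14043 - 43679\right)} = \frac{1}{\left(-26\right) 1 + \left(14043 - 43679\right)} = \frac{1}{-26 - 29636} = \frac{1}{-29662} = - \frac{1}{29662}$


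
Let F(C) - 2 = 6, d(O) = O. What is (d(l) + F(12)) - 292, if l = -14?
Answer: -298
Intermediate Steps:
F(C) = 8 (F(C) = 2 + 6 = 8)
(d(l) + F(12)) - 292 = (-14 + 8) - 292 = -6 - 292 = -298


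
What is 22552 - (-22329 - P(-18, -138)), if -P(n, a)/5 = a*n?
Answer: 32461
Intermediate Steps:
P(n, a) = -5*a*n
22552 - (-22329 - P(-18, -138)) = 22552 - (-22329 - (-5)*(-138)*(-18)) = 22552 - (-22329 - 1*(-12420)) = 22552 - (-22329 + 12420) = 22552 - 1*(-9909) = 22552 + 9909 = 32461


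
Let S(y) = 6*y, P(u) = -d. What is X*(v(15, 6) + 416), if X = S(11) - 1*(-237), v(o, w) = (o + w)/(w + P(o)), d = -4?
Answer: 1266843/10 ≈ 1.2668e+5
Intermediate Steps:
P(u) = 4 (P(u) = -1*(-4) = 4)
v(o, w) = (o + w)/(4 + w) (v(o, w) = (o + w)/(w + 4) = (o + w)/(4 + w))
X = 303 (X = 6*11 - 1*(-237) = 66 + 237 = 303)
X*(v(15, 6) + 416) = 303*((15 + 6)/(4 + 6) + 416) = 303*(21/10 + 416) = 303*(4181/10) = 1266843/10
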